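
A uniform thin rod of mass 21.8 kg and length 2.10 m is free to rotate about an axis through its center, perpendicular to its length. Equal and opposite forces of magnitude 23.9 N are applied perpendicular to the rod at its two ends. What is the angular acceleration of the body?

I = (1/12)ML² = (1/12)(21.8)(2.10)² = 8.011 kg·m².
The couple gives τ = F·(L/2) + F·(L/2) = F L = (23.9)(2.10) = 50.19 N·m.
From τ = Iα: α = 50.19/8.011 = 6.265 rad/s².

α ≈ 6.26 rad/s²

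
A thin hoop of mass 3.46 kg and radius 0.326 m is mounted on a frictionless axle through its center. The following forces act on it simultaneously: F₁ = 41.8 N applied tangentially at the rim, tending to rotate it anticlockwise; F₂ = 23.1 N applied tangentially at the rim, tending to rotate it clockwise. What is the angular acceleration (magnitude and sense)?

α ≈ 16.6 rad/s², anticlockwise

I = MR² = (3.46)(0.326)² = 0.3677 kg·m².
Taking anticlockwise as positive: τ₁ = +(41.8)(0.326) = +13.63 N·m; τ₂ = −(23.1)(0.326) = −7.531 N·m.
Net torque τ = 6.096 N·m.
α = τ/I = 6.096/0.3677 = 16.58 rad/s².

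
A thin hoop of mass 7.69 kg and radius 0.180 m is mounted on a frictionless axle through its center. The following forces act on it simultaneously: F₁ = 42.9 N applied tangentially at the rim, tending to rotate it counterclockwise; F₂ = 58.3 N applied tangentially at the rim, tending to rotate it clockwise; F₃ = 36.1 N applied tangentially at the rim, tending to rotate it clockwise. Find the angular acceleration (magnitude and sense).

α ≈ 37.2 rad/s², clockwise

I = MR² = (7.69)(0.180)² = 0.2492 kg·m².
Taking counterclockwise as positive: τ₁ = +(42.9)(0.180) = +7.722 N·m; τ₂ = −(58.3)(0.180) = −10.49 N·m; τ₃ = −(36.1)(0.180) = −6.498 N·m.
Net torque τ = -9.270 N·m.
α = τ/I = -9.270/0.2492 = -37.21 rad/s².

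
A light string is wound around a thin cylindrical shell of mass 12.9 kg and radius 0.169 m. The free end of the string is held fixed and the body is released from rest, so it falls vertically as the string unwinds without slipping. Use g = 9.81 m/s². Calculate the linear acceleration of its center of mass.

a ≈ 4.91 m/s²

Translation: Mg − T = Ma. Rotation about the center: TR = Iα with I = MR².
With a = αR: T = (I/R²)a = M a, so Mg = (1 + 1.000)Ma.
a = g/(1 + 1.000) = 9.81/2.000 = 4.905 m/s².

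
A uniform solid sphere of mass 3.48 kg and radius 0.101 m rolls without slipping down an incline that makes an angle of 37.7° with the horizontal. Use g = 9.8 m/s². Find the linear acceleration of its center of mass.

a ≈ 4.28 m/s²

Translation along the incline: Mg sinθ − f = Ma.
Rotation about the center: fR = Iα with I = (2/5)MR². No-slip gives a = αR, so f = (I/R²)a = (2/5)M a.
Substituting: Mg sinθ = (1 + 0.4000)Ma, so a = g sinθ/(1 + 0.4000) = (9.8) sin 37.7° / 1.400 = 4.281 m/s².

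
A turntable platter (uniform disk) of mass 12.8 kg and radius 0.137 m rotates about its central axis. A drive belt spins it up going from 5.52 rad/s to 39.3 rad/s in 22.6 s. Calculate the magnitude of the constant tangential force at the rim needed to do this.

I = ½MR² = (1/2)(12.8)(0.137)² = 0.1201 kg·m².
α = Δω/Δt = (39.3 − 5.52)/22.6 = 1.495 rad/s².
The required torque is τ = Iα = (0.1201)(1.495) = 0.1795 N·m.
A tangential force at the rim gives τ = FR, so F = τ/R = 0.1795/0.137 = 1.311 N.

F ≈ 1.31 N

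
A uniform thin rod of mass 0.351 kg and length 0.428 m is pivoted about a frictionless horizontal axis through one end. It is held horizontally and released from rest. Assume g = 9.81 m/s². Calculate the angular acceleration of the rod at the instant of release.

About the pivot, I = (1/3)ML² = (1/3)(0.351)(0.428)² = 0.02143 kg·m².
The weight acts at the center, a distance L/2 = 0.2140 m from the pivot; τ = Mg(L/2) = 0.7369 N·m.
α = τ/I = 0.7369/0.02143 = 34.38 rad/s².
(Equivalently α = (3g/(2L)) = 34.38 rad/s².)

α ≈ 34.4 rad/s²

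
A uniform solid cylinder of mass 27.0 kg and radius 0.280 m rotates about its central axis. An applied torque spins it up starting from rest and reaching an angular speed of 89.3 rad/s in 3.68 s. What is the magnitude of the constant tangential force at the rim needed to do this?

I = ½MR² = (1/2)(27.0)(0.280)² = 1.058 kg·m².
α = Δω/Δt = (89.3 − 0)/3.68 = 24.27 rad/s².
The required torque is τ = Iα = (1.058)(24.27) = 25.68 N·m.
A tangential force at the rim gives τ = FR, so F = τ/R = 25.68/0.280 = 91.73 N.

F ≈ 91.7 N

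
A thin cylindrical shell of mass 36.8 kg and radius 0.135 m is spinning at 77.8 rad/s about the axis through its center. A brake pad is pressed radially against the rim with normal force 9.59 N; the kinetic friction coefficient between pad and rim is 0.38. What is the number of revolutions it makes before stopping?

I = MR² = (36.8)(0.135)² = 0.6707 kg·m².
Friction force f = μN = (0.38)(9.59) = 3.644 N at the rim; torque magnitude τ = fR = 0.4920 N·m, opposing ω.
|α| = τ/I = 0.4920/0.6707 = 0.7335 rad/s² (deceleration).
ω² = ω₀² − 2|α|θ with ω = 0 ⇒ θ = ω₀²/(2|α|) = 4126 rad = 656.6 rev.

≈ 657 revolutions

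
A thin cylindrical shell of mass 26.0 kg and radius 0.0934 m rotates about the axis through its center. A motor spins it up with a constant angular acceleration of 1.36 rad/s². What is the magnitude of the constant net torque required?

τ ≈ 0.308 N·m

I = MR² = (26.0)(0.0934)² = 0.2268 kg·m².
τ = Iα = (0.2268)(1.360) = 0.3085 N·m.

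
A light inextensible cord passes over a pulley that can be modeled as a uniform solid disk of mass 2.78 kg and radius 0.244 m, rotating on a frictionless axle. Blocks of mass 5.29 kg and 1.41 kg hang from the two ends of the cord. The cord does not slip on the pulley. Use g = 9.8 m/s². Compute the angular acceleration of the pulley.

I = ½MR² = (1/2)(2.78)(0.244)² = 0.08276 kg·m².
Heavier block: m₁g − T₁ = m₁a. Lighter block: T₂ − m₂g = m₂a.
Pulley: (T₁ − T₂)R = Iα = I(a/R), so T₁ − T₂ = (I/R²)a = (1/2)M_p a = 1.390·a.
Adding the three: (m₁ − m₂)g = (m₁ + m₂ + 1.390)a, so a = (5.29 − 1.41)(9.8)/(5.29 + 1.41 + 1.390) = 4.700 m/s².
α = a/R = 4.700/0.244 = 19.26 rad/s².

α ≈ 19.3 rad/s²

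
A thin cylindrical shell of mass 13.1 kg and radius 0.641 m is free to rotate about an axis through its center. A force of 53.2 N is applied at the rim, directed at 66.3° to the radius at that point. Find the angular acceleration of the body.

I = MR² = (13.1)(0.641)² = 5.383 kg·m².
Only the tangential component produces torque: τ = F R sinθ = (53.2)(0.641) sin 66.3° = 31.23 N·m.
From τ = Iα: α = 31.23/5.383 = 5.801 rad/s².

α ≈ 5.80 rad/s²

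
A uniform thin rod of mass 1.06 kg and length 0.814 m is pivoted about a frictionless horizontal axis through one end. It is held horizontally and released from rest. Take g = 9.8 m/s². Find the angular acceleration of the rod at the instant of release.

α ≈ 18.1 rad/s²

About the pivot, I = (1/3)ML² = (1/3)(1.06)(0.814)² = 0.2341 kg·m².
The weight acts at the center, a distance L/2 = 0.4070 m from the pivot; τ = Mg(L/2) = 4.228 N·m.
α = τ/I = 4.228/0.2341 = 18.06 rad/s².
(Equivalently α = (3g/(2L)) = 18.06 rad/s².)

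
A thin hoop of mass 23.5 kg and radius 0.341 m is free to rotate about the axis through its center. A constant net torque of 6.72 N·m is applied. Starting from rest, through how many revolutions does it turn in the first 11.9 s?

I = MR² = (23.5)(0.341)² = 2.733 kg·m².
α = τ/I = 6.72/2.733 = 2.459 rad/s².
θ = ½αt² = ½(2.459)(11.9)² = 174.1 rad.
Revolutions = θ/(2π) = 27.71.

≈ 27.7 revolutions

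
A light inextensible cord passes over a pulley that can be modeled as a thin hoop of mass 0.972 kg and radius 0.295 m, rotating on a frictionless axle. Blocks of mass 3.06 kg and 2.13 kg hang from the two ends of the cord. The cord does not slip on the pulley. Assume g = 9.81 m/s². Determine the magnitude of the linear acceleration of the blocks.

I = MR² = (0.972)(0.295)² = 0.08459 kg·m².
Heavier block: m₁g − T₁ = m₁a. Lighter block: T₂ − m₂g = m₂a.
Pulley: (T₁ − T₂)R = Iα = I(a/R), so T₁ − T₂ = (I/R²)a = 1·M_p a = 0.9720·a.
Adding the three: (m₁ − m₂)g = (m₁ + m₂ + 0.9720)a, so a = (3.06 − 2.13)(9.81)/(3.06 + 2.13 + 0.9720) = 1.481 m/s².

a ≈ 1.48 m/s²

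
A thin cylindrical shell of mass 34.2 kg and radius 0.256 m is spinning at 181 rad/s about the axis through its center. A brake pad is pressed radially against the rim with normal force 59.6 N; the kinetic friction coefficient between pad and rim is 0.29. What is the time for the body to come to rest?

t ≈ 91.7 s

I = MR² = (34.2)(0.256)² = 2.241 kg·m².
Friction force f = μN = (0.29)(59.6) = 17.28 N at the rim; torque magnitude τ = fR = 4.425 N·m, opposing ω.
|α| = τ/I = 4.425/2.241 = 1.974 rad/s² (deceleration).
0 = ω₀ − |α|t ⇒ t = ω₀/|α| = 181/1.974 = 91.69 s.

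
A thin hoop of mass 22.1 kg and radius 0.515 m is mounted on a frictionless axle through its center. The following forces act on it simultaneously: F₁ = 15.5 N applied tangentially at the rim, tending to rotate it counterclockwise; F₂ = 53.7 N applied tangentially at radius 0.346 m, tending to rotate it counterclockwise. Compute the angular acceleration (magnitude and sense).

α ≈ 4.53 rad/s², counterclockwise

I = MR² = (22.1)(0.515)² = 5.861 kg·m².
Taking counterclockwise as positive: τ₁ = +(15.5)(0.515) = +7.982 N·m; τ₂ = +(53.7)(0.346) = +18.58 N·m.
Net torque τ = 26.56 N·m.
α = τ/I = 26.56/5.861 = 4.532 rad/s².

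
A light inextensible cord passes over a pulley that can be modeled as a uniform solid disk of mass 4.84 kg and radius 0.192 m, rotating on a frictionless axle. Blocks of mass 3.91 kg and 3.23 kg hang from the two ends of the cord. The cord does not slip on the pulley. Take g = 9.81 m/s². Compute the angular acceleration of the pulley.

α ≈ 3.63 rad/s²

I = ½MR² = (1/2)(4.84)(0.192)² = 0.08921 kg·m².
Heavier block: m₁g − T₁ = m₁a. Lighter block: T₂ − m₂g = m₂a.
Pulley: (T₁ − T₂)R = Iα = I(a/R), so T₁ − T₂ = (I/R²)a = (1/2)M_p a = 2.420·a.
Adding the three: (m₁ − m₂)g = (m₁ + m₂ + 2.420)a, so a = (3.91 − 3.23)(9.81)/(3.91 + 3.23 + 2.420) = 0.6978 m/s².
α = a/R = 0.6978/0.192 = 3.634 rad/s².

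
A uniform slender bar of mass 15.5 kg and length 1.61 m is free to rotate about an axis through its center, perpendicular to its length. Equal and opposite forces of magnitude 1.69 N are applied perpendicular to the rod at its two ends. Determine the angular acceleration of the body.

I = (1/12)ML² = (1/12)(15.5)(1.61)² = 3.348 kg·m².
The couple gives τ = F·(L/2) + F·(L/2) = F L = (1.69)(1.61) = 2.721 N·m.
Newton's second law for rotation, τ = Iα, gives α = τ/I = 2.721/3.348 = 0.8127 rad/s².

α ≈ 0.813 rad/s²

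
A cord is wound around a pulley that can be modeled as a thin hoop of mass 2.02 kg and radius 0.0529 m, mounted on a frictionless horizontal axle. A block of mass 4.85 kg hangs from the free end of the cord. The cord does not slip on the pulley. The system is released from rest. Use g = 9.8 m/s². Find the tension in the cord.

I = MR² = (2.02)(0.0529)² = 0.005653 kg·m².
Block: mg − T = ma. Pulley: TR = Iα. No-slip: a = αR, so T = (I/R²)a = 2.020·a.
Then mg = (m + 2.020)a, so a = (4.85)(9.8)/(4.85 + 2.020) = 6.918 m/s².
T = 2.020·a = 13.98 N.

T ≈ 14.0 N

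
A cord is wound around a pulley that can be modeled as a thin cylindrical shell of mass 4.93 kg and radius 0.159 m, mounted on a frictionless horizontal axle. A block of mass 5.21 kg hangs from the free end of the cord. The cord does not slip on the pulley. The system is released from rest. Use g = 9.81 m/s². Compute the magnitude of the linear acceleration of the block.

I = MR² = (4.93)(0.159)² = 0.1246 kg·m².
Block: mg − T = ma. Pulley: TR = Iα. No-slip: a = αR, so T = (I/R²)a = 4.930·a.
Then mg = (m + 4.930)a, so a = (5.21)(9.81)/(5.21 + 4.930) = 5.040 m/s².

a ≈ 5.04 m/s²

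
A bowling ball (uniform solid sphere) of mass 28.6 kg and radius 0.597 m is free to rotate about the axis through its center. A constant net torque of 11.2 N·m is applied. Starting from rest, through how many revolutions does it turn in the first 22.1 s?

I = (2/5)MR² = (2/5)(28.6)(0.597)² = 4.077 kg·m².
α = τ/I = 11.2/4.077 = 2.747 rad/s².
θ = ½αt² = ½(2.747)(22.1)² = 670.8 rad.
Revolutions = θ/(2π) = 106.8.

≈ 107 revolutions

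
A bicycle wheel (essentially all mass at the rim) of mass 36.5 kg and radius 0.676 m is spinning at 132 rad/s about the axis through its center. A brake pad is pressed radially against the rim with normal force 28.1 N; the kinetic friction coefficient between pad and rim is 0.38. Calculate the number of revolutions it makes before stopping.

I = MR² = (36.5)(0.676)² = 16.68 kg·m².
Friction force f = μN = (0.38)(28.1) = 10.68 N at the rim; torque magnitude τ = fR = 7.218 N·m, opposing ω.
|α| = τ/I = 7.218/16.68 = 0.4328 rad/s² (deceleration).
ω² = ω₀² − 2|α|θ with ω = 0 ⇒ θ = ω₀²/(2|α|) = 20130 rad = 3204 rev.

≈ 3200 revolutions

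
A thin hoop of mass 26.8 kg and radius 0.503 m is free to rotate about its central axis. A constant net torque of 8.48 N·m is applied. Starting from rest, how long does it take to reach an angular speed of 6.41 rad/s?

I = MR² = (26.8)(0.503)² = 6.781 kg·m².
α = τ/I = 8.48/6.781 = 1.251 rad/s².
ω = αt ⇒ t = ω/α = 6.41/1.251 = 5.125 s.

t ≈ 5.13 s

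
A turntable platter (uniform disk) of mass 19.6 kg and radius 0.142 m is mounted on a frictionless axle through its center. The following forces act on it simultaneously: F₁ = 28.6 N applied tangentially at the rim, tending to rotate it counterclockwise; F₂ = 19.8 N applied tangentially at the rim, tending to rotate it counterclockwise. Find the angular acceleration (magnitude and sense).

I = ½MR² = (1/2)(19.6)(0.142)² = 0.1976 kg·m².
Taking counterclockwise as positive: τ₁ = +(28.6)(0.142) = +4.061 N·m; τ₂ = +(19.8)(0.142) = +2.812 N·m.
Net torque τ = 6.873 N·m.
α = τ/I = 6.873/0.1976 = 34.78 rad/s².

α ≈ 34.8 rad/s², counterclockwise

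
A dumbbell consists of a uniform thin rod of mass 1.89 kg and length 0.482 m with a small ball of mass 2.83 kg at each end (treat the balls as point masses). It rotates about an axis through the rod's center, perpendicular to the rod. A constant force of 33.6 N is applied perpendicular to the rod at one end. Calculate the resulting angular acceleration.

α ≈ 22.2 rad/s²

I_rod = (1/12)ML² = (1/12)(1.89)(0.482)² = 0.03659 kg·m².
I_balls = 2·m·(L/2)² = 2(2.83)(0.2410)² = 0.3287 kg·m².
Total I = 0.3653 kg·m².
τ = F·(L/2) = (33.6)(0.241) = 8.098 N·m.
α = τ/I = 8.098/0.3653 = 22.17 rad/s².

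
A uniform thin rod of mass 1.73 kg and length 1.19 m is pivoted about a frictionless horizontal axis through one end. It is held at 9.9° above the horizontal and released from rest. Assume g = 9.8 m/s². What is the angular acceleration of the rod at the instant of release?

α ≈ 12.2 rad/s²

About the pivot, I = (1/3)ML² = (1/3)(1.73)(1.19)² = 0.8166 kg·m².
The weight acts at the center, a distance L/2 = 0.5950 m from the pivot; τ = Mg(L/2) cos 9.9° = 9.937 N·m.
α = τ/I = 9.937/0.8166 = 12.17 rad/s².
(Equivalently α = (3g/(2L)) cos 9.9° = 12.17 rad/s².)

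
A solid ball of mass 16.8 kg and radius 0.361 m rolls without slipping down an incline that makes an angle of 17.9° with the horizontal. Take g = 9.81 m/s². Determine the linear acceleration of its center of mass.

Translation along the incline: Mg sinθ − f = Ma.
Rotation about the center: fR = Iα with I = (2/5)MR². No-slip gives a = αR, so f = (I/R²)a = (2/5)M a.
Substituting: Mg sinθ = (1 + 0.4000)Ma, so a = g sinθ/(1 + 0.4000) = (9.81) sin 17.9° / 1.400 = 2.154 m/s².

a ≈ 2.15 m/s²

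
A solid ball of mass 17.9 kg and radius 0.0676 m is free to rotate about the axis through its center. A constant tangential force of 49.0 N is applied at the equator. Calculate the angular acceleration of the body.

α ≈ 101 rad/s²

I = (2/5)MR² = (2/5)(17.9)(0.0676)² = 0.03272 kg·m².
τ = F R = (49.0)(0.0676) = 3.312 N·m.
From τ = Iα: α = 3.312/0.03272 = 101.2 rad/s².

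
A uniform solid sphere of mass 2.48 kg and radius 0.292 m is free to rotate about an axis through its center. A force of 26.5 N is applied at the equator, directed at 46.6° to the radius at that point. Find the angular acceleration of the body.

I = (2/5)MR² = (2/5)(2.48)(0.292)² = 0.08458 kg·m².
Only the tangential component produces torque: τ = F R sinθ = (26.5)(0.292) sin 46.6° = 5.622 N·m.
Newton's second law for rotation, τ = Iα, gives α = τ/I = 5.622/0.08458 = 66.47 rad/s².

α ≈ 66.5 rad/s²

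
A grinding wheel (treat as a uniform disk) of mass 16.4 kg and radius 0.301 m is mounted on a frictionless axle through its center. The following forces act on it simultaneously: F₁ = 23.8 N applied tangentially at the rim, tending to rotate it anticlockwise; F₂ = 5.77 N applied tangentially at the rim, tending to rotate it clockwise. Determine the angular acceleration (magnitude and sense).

I = ½MR² = (1/2)(16.4)(0.301)² = 0.7429 kg·m².
Taking anticlockwise as positive: τ₁ = +(23.8)(0.301) = +7.164 N·m; τ₂ = −(5.77)(0.301) = −1.737 N·m.
Net torque τ = 5.427 N·m.
α = τ/I = 5.427/0.7429 = 7.305 rad/s².

α ≈ 7.30 rad/s², anticlockwise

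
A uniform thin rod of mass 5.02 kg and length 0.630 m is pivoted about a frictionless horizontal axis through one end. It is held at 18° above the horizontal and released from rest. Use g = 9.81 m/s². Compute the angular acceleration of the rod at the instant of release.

α ≈ 22.2 rad/s²

About the pivot, I = (1/3)ML² = (1/3)(5.02)(0.630)² = 0.6641 kg·m².
The weight acts at the center, a distance L/2 = 0.3150 m from the pivot; τ = Mg(L/2) cos 18° = 14.75 N·m.
α = τ/I = 14.75/0.6641 = 22.21 rad/s².
(Equivalently α = (3g/(2L)) cos 18° = 22.21 rad/s².)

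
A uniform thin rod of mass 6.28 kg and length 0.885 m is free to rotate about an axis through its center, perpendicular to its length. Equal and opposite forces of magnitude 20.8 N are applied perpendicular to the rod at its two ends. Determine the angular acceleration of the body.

α ≈ 44.9 rad/s²

I = (1/12)ML² = (1/12)(6.28)(0.885)² = 0.4099 kg·m².
The couple gives τ = F·(L/2) + F·(L/2) = F L = (20.8)(0.885) = 18.41 N·m.
From τ = Iα: α = 18.41/0.4099 = 44.91 rad/s².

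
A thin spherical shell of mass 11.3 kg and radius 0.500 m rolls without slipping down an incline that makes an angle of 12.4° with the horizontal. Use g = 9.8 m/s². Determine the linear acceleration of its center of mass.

a ≈ 1.26 m/s²

Translation along the incline: Mg sinθ − f = Ma.
Rotation about the center: fR = Iα with I = (2/3)MR². No-slip gives a = αR, so f = (I/R²)a = (2/3)M a.
Substituting: Mg sinθ = (1 + 0.6667)Ma, so a = g sinθ/(1 + 0.6667) = (9.8) sin 12.4° / 1.667 = 1.263 m/s².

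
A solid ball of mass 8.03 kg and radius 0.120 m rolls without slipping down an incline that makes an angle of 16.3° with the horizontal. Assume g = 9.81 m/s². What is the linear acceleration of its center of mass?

a ≈ 1.97 m/s²

Translation along the incline: Mg sinθ − f = Ma.
Rotation about the center: fR = Iα with I = (2/5)MR². No-slip gives a = αR, so f = (I/R²)a = (2/5)M a.
Substituting: Mg sinθ = (1 + 0.4000)Ma, so a = g sinθ/(1 + 0.4000) = (9.81) sin 16.3° / 1.400 = 1.967 m/s².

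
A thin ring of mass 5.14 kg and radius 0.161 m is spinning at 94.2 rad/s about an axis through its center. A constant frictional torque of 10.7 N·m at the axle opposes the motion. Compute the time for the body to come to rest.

I = MR² = (5.14)(0.161)² = 0.1332 kg·m².
The net torque has magnitude 10.7 N·m, opposing ω.
|α| = τ/I = 10.70/0.1332 = 80.31 rad/s² (deceleration).
0 = ω₀ − |α|t ⇒ t = ω₀/|α| = 94.2/80.31 = 1.173 s.

t ≈ 1.17 s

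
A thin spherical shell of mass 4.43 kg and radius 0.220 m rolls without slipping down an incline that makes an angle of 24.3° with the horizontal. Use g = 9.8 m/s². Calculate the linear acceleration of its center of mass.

Translation along the incline: Mg sinθ − f = Ma.
Rotation about the center: fR = Iα with I = (2/3)MR². No-slip gives a = αR, so f = (I/R²)a = (2/3)M a.
Substituting: Mg sinθ = (1 + 0.6667)Ma, so a = g sinθ/(1 + 0.6667) = (9.8) sin 24.3° / 1.667 = 2.420 m/s².

a ≈ 2.42 m/s²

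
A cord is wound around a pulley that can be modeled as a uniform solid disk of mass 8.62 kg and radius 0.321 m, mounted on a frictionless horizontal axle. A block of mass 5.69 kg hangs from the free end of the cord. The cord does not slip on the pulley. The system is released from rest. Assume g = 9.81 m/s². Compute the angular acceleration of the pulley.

I = ½MR² = (1/2)(8.62)(0.321)² = 0.4441 kg·m².
Block: mg − T = ma. Pulley: TR = Iα. No-slip: a = αR, so T = (I/R²)a = 4.310·a.
Then mg = (m + 4.310)a, so a = (5.69)(9.81)/(5.69 + 4.310) = 5.582 m/s².
α = a/R = 5.582/0.321 = 17.39 rad/s².

α ≈ 17.4 rad/s²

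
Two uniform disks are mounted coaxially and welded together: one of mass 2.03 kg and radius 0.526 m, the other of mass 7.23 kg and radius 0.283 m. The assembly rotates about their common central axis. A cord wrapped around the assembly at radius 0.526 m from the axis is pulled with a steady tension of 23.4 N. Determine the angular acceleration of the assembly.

I = ½M₁R₁² + ½M₂R₂² = ½(2.03)(0.526)² + ½(7.23)(0.283)² = 0.5703 kg·m².
τ = F r = (23.4)(0.526) = 12.31 N·m.
α = τ/I = 12.31/0.5703 = 21.58 rad/s².

α ≈ 21.6 rad/s²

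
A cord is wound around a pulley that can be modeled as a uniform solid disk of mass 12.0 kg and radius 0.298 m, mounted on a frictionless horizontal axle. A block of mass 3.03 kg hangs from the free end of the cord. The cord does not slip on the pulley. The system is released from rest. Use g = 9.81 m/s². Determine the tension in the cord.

T ≈ 19.8 N

I = ½MR² = (1/2)(12.0)(0.298)² = 0.5328 kg·m².
Block: mg − T = ma. Pulley: TR = Iα. No-slip: a = αR, so T = (I/R²)a = 6.000·a.
Then mg = (m + 6.000)a, so a = (3.03)(9.81)/(3.03 + 6.000) = 3.292 m/s².
T = 6.000·a = 19.75 N.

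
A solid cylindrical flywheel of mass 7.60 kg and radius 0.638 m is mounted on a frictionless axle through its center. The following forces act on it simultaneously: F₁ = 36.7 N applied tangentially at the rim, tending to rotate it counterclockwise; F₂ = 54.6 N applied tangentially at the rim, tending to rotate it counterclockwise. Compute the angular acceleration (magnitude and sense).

α ≈ 37.7 rad/s², counterclockwise

I = ½MR² = (1/2)(7.60)(0.638)² = 1.547 kg·m².
Taking counterclockwise as positive: τ₁ = +(36.7)(0.638) = +23.41 N·m; τ₂ = +(54.6)(0.638) = +34.83 N·m.
Net torque τ = 58.25 N·m.
α = τ/I = 58.25/1.547 = 37.66 rad/s².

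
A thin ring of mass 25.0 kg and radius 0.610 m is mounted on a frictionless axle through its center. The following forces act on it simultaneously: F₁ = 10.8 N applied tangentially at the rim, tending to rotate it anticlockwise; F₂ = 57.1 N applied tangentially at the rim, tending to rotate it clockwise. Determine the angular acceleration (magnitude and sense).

α ≈ 3.04 rad/s², clockwise

I = MR² = (25.0)(0.610)² = 9.303 kg·m².
Taking anticlockwise as positive: τ₁ = +(10.8)(0.610) = +6.588 N·m; τ₂ = −(57.1)(0.610) = −34.83 N·m.
Net torque τ = -28.24 N·m.
α = τ/I = -28.24/9.303 = -3.036 rad/s².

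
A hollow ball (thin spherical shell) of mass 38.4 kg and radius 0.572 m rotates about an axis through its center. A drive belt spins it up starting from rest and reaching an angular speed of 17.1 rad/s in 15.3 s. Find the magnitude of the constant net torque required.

I = (2/3)MR² = (2/3)(38.4)(0.572)² = 8.376 kg·m².
α = Δω/Δt = (17.1 − 0)/15.3 = 1.118 rad/s².
τ = Iα = (8.376)(1.118) = 9.361 N·m.

τ ≈ 9.36 N·m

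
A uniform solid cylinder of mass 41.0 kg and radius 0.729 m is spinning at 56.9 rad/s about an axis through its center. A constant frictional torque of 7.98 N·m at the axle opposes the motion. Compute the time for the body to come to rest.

I = ½MR² = (1/2)(41.0)(0.729)² = 10.89 kg·m².
The net torque has magnitude 7.98 N·m, opposing ω.
|α| = τ/I = 7.980/10.89 = 0.7325 rad/s² (deceleration).
0 = ω₀ − |α|t ⇒ t = ω₀/|α| = 56.9/0.7325 = 77.68 s.

t ≈ 77.7 s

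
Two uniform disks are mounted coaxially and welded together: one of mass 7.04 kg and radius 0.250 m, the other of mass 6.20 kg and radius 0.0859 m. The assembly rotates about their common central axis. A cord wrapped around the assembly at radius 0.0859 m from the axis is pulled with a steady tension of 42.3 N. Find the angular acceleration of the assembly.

α ≈ 15.0 rad/s²

I = ½M₁R₁² + ½M₂R₂² = ½(7.04)(0.250)² + ½(6.20)(0.0859)² = 0.2429 kg·m².
τ = F r = (42.3)(0.0859) = 3.634 N·m.
α = τ/I = 3.634/0.2429 = 14.96 rad/s².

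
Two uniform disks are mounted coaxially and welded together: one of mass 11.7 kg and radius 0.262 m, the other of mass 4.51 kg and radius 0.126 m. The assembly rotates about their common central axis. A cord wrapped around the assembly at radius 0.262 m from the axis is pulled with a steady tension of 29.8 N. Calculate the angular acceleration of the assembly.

α ≈ 17.9 rad/s²

I = ½M₁R₁² + ½M₂R₂² = ½(11.7)(0.262)² + ½(4.51)(0.126)² = 0.4374 kg·m².
τ = F r = (29.8)(0.262) = 7.808 N·m.
α = τ/I = 7.808/0.4374 = 17.85 rad/s².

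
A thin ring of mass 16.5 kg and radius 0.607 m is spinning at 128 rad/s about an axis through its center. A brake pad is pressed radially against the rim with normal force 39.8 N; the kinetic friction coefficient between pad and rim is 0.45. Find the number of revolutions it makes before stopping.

I = MR² = (16.5)(0.607)² = 6.079 kg·m².
Friction force f = μN = (0.45)(39.8) = 17.91 N at the rim; torque magnitude τ = fR = 10.87 N·m, opposing ω.
|α| = τ/I = 10.87/6.079 = 1.788 rad/s² (deceleration).
ω² = ω₀² − 2|α|θ with ω = 0 ⇒ θ = ω₀²/(2|α|) = 4581 rad = 729.1 rev.

≈ 729 revolutions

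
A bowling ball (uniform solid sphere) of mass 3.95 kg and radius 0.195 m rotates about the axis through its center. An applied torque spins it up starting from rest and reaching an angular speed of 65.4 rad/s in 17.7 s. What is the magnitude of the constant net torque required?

I = (2/5)MR² = (2/5)(3.95)(0.195)² = 0.06008 kg·m².
α = Δω/Δt = (65.4 − 0)/17.7 = 3.695 rad/s².
τ = Iα = (0.06008)(3.695) = 0.2220 N·m.

τ ≈ 0.222 N·m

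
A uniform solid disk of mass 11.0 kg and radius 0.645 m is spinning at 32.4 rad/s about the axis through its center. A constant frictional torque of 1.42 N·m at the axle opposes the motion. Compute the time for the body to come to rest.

t ≈ 52.2 s

I = ½MR² = (1/2)(11.0)(0.645)² = 2.288 kg·m².
The net torque has magnitude 1.42 N·m, opposing ω.
|α| = τ/I = 1.420/2.288 = 0.6206 rad/s² (deceleration).
0 = ω₀ − |α|t ⇒ t = ω₀/|α| = 32.4/0.6206 = 52.21 s.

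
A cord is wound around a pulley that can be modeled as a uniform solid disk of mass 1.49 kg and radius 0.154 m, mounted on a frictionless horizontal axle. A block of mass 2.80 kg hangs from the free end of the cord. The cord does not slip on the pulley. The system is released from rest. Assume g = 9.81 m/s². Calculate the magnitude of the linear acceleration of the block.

a ≈ 7.75 m/s²

I = ½MR² = (1/2)(1.49)(0.154)² = 0.01767 kg·m².
Block: mg − T = ma. Pulley: TR = Iα. No-slip: a = αR, so T = (I/R²)a = 0.7450·a.
Then mg = (m + 0.7450)a, so a = (2.80)(9.81)/(2.80 + 0.7450) = 7.748 m/s².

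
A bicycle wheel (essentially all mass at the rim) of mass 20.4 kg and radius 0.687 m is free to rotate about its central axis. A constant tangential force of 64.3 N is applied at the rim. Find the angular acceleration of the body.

α ≈ 4.59 rad/s²

I = MR² = (20.4)(0.687)² = 9.628 kg·m².
τ = F R = (64.3)(0.687) = 44.17 N·m.
From τ = Iα: α = 44.17/9.628 = 4.588 rad/s².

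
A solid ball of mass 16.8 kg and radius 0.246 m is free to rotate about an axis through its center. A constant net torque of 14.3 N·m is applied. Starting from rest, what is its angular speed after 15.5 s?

I = (2/5)MR² = (2/5)(16.8)(0.246)² = 0.4067 kg·m².
α = τ/I = 14.3/0.4067 = 35.16 rad/s².
ω = ω₀ + αt = 0 + (35.16)(15.5) = 545.0 rad/s.

ω ≈ 545 rad/s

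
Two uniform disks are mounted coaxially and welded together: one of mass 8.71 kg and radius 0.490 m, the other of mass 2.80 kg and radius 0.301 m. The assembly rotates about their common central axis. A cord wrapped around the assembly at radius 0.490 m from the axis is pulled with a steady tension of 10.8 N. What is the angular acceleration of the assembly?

I = ½M₁R₁² + ½M₂R₂² = ½(8.71)(0.490)² + ½(2.80)(0.301)² = 1.172 kg·m².
τ = F r = (10.8)(0.490) = 5.292 N·m.
α = τ/I = 5.292/1.172 = 4.514 rad/s².

α ≈ 4.51 rad/s²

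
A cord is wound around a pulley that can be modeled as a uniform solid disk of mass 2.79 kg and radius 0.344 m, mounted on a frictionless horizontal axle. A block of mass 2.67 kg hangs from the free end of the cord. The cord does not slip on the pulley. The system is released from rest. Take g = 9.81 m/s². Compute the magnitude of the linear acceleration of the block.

I = ½MR² = (1/2)(2.79)(0.344)² = 0.1651 kg·m².
Block: mg − T = ma. Pulley: TR = Iα. No-slip: a = αR, so T = (I/R²)a = 1.395·a.
Then mg = (m + 1.395)a, so a = (2.67)(9.81)/(2.67 + 1.395) = 6.443 m/s².

a ≈ 6.44 m/s²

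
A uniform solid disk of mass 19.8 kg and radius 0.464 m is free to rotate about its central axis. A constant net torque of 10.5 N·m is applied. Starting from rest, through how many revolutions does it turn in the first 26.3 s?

I = ½MR² = (1/2)(19.8)(0.464)² = 2.131 kg·m².
α = τ/I = 10.5/2.131 = 4.926 rad/s².
θ = ½αt² = ½(4.926)(26.3)² = 1704 rad.
Revolutions = θ/(2π) = 271.2.

≈ 271 revolutions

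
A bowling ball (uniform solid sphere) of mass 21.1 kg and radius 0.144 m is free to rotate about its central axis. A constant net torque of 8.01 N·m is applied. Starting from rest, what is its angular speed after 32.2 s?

I = (2/5)MR² = (2/5)(21.1)(0.144)² = 0.1750 kg·m².
α = τ/I = 8.01/0.1750 = 45.77 rad/s².
ω = ω₀ + αt = 0 + (45.77)(32.2) = 1474 rad/s.

ω ≈ 1470 rad/s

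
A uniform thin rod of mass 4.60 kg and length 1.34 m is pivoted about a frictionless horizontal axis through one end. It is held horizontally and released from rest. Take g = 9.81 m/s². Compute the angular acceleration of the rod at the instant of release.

About the pivot, I = (1/3)ML² = (1/3)(4.60)(1.34)² = 2.753 kg·m².
The weight acts at the center, a distance L/2 = 0.6700 m from the pivot; τ = Mg(L/2) = 30.23 N·m.
α = τ/I = 30.23/2.753 = 10.98 rad/s².
(Equivalently α = (3g/(2L)) = 10.98 rad/s².)

α ≈ 11.0 rad/s²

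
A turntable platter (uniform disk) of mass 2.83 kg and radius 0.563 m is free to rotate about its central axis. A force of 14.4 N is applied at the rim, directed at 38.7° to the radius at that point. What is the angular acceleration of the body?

I = ½MR² = (1/2)(2.83)(0.563)² = 0.4485 kg·m².
Only the tangential component produces torque: τ = F R sinθ = (14.4)(0.563) sin 38.7° = 5.069 N·m.
Newton's second law for rotation, τ = Iα, gives α = τ/I = 5.069/0.4485 = 11.30 rad/s².

α ≈ 11.3 rad/s²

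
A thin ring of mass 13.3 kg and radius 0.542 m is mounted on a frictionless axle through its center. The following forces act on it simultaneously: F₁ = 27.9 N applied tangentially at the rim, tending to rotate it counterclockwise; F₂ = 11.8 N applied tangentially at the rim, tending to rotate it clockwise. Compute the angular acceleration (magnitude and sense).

α ≈ 2.23 rad/s², counterclockwise

I = MR² = (13.3)(0.542)² = 3.907 kg·m².
Taking counterclockwise as positive: τ₁ = +(27.9)(0.542) = +15.12 N·m; τ₂ = −(11.8)(0.542) = −6.396 N·m.
Net torque τ = 8.726 N·m.
α = τ/I = 8.726/3.907 = 2.233 rad/s².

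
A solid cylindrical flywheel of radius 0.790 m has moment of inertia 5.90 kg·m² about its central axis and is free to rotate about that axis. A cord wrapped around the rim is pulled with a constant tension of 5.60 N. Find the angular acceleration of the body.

τ = F R = (5.60)(0.790) = 4.424 N·m.
From τ = Iα: α = 4.424/5.900 = 0.7498 rad/s².

α ≈ 0.750 rad/s²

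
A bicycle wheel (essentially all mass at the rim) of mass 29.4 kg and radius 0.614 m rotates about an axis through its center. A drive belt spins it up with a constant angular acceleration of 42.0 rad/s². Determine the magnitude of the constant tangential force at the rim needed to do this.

F ≈ 758 N

I = MR² = (29.4)(0.614)² = 11.08 kg·m².
The required torque is τ = Iα = (11.08)(42.00) = 465.5 N·m.
A tangential force at the rim gives τ = FR, so F = τ/R = 465.5/0.614 = 758.2 N.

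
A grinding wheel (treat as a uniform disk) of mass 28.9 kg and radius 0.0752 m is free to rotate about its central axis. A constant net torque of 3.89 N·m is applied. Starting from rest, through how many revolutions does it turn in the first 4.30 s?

≈ 70.0 revolutions

I = ½MR² = (1/2)(28.9)(0.0752)² = 0.08172 kg·m².
α = τ/I = 3.89/0.08172 = 47.60 rad/s².
θ = ½αt² = ½(47.60)(4.30)² = 440.1 rad.
Revolutions = θ/(2π) = 70.04.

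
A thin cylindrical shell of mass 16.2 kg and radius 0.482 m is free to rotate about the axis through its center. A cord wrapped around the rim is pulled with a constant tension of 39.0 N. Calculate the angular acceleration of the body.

α ≈ 4.99 rad/s²

I = MR² = (16.2)(0.482)² = 3.764 kg·m².
τ = F R = (39.0)(0.482) = 18.80 N·m.
Newton's second law for rotation, τ = Iα, gives α = τ/I = 18.80/3.764 = 4.995 rad/s².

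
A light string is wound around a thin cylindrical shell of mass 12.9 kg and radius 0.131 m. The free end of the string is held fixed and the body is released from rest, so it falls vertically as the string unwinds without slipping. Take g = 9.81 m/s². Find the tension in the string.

Translation: Mg − T = Ma. Rotation about the center: TR = Iα with I = MR².
With a = αR: T = (I/R²)a = M a, so Mg = (1 + 1.000)Ma.
a = g/(1 + 1.000) = 9.81/2.000 = 4.905 m/s².
T = 1.000·M·a = (1.000)(12.9)(4.905) = 63.27 N.

T ≈ 63.3 N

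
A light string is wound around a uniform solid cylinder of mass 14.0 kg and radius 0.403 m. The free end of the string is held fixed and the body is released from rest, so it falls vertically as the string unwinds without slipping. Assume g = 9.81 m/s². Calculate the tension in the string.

Translation: Mg − T = Ma. Rotation about the center: TR = Iα with I = ½MR².
With a = αR: T = (I/R²)a = (1/2)M a, so Mg = (1 + 0.5000)Ma.
a = g/(1 + 0.5000) = 9.81/1.500 = 6.540 m/s².
T = 0.5000·M·a = (0.5000)(14.0)(6.540) = 45.78 N.

T ≈ 45.8 N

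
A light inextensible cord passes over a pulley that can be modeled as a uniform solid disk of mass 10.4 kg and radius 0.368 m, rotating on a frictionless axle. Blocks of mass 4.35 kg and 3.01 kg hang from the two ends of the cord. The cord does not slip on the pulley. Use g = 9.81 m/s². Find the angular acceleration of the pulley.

I = ½MR² = (1/2)(10.4)(0.368)² = 0.7042 kg·m².
Heavier block: m₁g − T₁ = m₁a. Lighter block: T₂ − m₂g = m₂a.
Pulley: (T₁ − T₂)R = Iα = I(a/R), so T₁ − T₂ = (I/R²)a = (1/2)M_p a = 5.200·a.
Adding the three: (m₁ − m₂)g = (m₁ + m₂ + 5.200)a, so a = (4.35 − 3.01)(9.81)/(4.35 + 3.01 + 5.200) = 1.047 m/s².
α = a/R = 1.047/0.368 = 2.844 rad/s².

α ≈ 2.84 rad/s²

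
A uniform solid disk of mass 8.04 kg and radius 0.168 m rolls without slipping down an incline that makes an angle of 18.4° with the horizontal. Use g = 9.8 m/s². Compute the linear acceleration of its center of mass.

a ≈ 2.06 m/s²

Translation along the incline: Mg sinθ − f = Ma.
Rotation about the center: fR = Iα with I = ½MR². No-slip gives a = αR, so f = (I/R²)a = (1/2)M a.
Substituting: Mg sinθ = (1 + 0.5000)Ma, so a = g sinθ/(1 + 0.5000) = (9.8) sin 18.4° / 1.500 = 2.062 m/s².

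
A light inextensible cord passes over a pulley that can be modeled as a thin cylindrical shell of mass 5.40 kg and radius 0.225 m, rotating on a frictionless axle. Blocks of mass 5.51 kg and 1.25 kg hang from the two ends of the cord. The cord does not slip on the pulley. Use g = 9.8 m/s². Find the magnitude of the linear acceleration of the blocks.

I = MR² = (5.40)(0.225)² = 0.2734 kg·m².
Heavier block: m₁g − T₁ = m₁a. Lighter block: T₂ − m₂g = m₂a.
Pulley: (T₁ − T₂)R = Iα = I(a/R), so T₁ − T₂ = (I/R²)a = 1·M_p a = 5.400·a.
Adding the three: (m₁ − m₂)g = (m₁ + m₂ + 5.400)a, so a = (5.51 − 1.25)(9.8)/(5.51 + 1.25 + 5.400) = 3.433 m/s².

a ≈ 3.43 m/s²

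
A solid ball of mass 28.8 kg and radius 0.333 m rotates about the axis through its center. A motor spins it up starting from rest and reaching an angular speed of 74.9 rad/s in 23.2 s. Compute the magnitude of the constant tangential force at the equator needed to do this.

I = (2/5)MR² = (2/5)(28.8)(0.333)² = 1.277 kg·m².
α = Δω/Δt = (74.9 − 0)/23.2 = 3.228 rad/s².
The required torque is τ = Iα = (1.277)(3.228) = 4.124 N·m.
A tangential force at the equator gives τ = FR, so F = τ/R = 4.124/0.333 = 12.38 N.

F ≈ 12.4 N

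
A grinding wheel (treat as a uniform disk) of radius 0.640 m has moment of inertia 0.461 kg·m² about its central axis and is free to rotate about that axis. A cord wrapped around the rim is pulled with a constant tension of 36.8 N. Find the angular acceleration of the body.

α ≈ 51.1 rad/s²

τ = F R = (36.8)(0.640) = 23.55 N·m.
Newton's second law for rotation, τ = Iα, gives α = τ/I = 23.55/0.4610 = 51.09 rad/s².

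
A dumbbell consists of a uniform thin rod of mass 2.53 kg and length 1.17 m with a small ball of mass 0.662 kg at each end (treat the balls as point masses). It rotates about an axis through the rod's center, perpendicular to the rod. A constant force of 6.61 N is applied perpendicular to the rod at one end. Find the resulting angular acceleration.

α ≈ 5.21 rad/s²

I_rod = (1/12)ML² = (1/12)(2.53)(1.17)² = 0.2886 kg·m².
I_balls = 2·m·(L/2)² = 2(0.662)(0.5850)² = 0.4531 kg·m².
Total I = 0.7417 kg·m².
τ = F·(L/2) = (6.61)(0.585) = 3.867 N·m.
α = τ/I = 3.867/0.7417 = 5.213 rad/s².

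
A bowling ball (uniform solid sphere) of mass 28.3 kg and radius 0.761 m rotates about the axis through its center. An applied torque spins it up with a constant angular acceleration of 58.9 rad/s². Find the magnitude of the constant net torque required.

τ ≈ 386 N·m

I = (2/5)MR² = (2/5)(28.3)(0.761)² = 6.556 kg·m².
τ = Iα = (6.556)(58.90) = 386.1 N·m.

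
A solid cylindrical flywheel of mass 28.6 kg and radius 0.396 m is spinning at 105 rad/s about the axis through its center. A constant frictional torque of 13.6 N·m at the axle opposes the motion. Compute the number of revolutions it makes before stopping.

I = ½MR² = (1/2)(28.6)(0.396)² = 2.242 kg·m².
The net torque has magnitude 13.6 N·m, opposing ω.
|α| = τ/I = 13.60/2.242 = 6.065 rad/s² (deceleration).
ω² = ω₀² − 2|α|θ with ω = 0 ⇒ θ = ω₀²/(2|α|) = 908.9 rad = 144.7 rev.

≈ 145 revolutions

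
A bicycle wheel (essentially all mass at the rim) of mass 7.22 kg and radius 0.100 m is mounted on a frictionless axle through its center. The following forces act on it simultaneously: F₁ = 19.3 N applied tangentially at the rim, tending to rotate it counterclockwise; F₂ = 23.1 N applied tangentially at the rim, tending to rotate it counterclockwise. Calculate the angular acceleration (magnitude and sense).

α ≈ 58.7 rad/s², counterclockwise

I = MR² = (7.22)(0.100)² = 0.07220 kg·m².
Taking counterclockwise as positive: τ₁ = +(19.3)(0.100) = +1.930 N·m; τ₂ = +(23.1)(0.100) = +2.310 N·m.
Net torque τ = 4.240 N·m.
α = τ/I = 4.240/0.07220 = 58.73 rad/s².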